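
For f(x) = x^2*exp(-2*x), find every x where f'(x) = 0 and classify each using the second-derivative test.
f'(x) = 2*x*(1 - x)*exp(-2*x)

Solve f'(x) = 0:
  f'(x) = (-2*x^2 + 2*x)·exp(-2*x) and exp(-2*x) > 0 for every x, so f'(x) = 0 ⇔ -2*x^2 + 2*x = 0.
  Factor: -2*x^2 + 2*x = -2*x*(x - 1) = 0.
  ⇒ x = 0, 1

f''(x) = 2*(2*x^2 - 4*x + 1)*exp(-2*x)
Second-derivative test at each critical point:
  f''(0) = 2 > 0 → local minimum
  f''(1) = -0.2707 < 0 → local maximum

Critical points: x = 0 (local minimum); x = 1 (local maximum)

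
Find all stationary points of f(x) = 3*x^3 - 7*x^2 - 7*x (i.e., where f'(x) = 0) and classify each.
f'(x) = 9*x^2 - 14*x - 7

Solve f'(x) = 0:
  9*x^2 - 14*x - 7 = 0 has no rational roots; quadratic formula: x = (14 ± √448)/18.
  ⇒ x = 7/9 - 4*sqrt(7)/9 ≈ -0.3981, 7/9 + 4*sqrt(7)/9 ≈ 1.9537

f''(x) = 18*x - 14
Second-derivative test at each critical point:
  f''(-0.3981) = -21.1660 < 0 → local maximum
  f''(1.9537) = 21.1660 > 0 → local minimum

Critical points: x = 7/9 - 4*sqrt(7)/9 ≈ -0.3981 (local maximum); x = 7/9 + 4*sqrt(7)/9 ≈ 1.9537 (local minimum)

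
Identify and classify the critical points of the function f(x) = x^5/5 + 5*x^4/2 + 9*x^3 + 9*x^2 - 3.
f'(x) = x*(x^3 + 10*x^2 + 27*x + 18)

Solve f'(x) = 0:
  Factor: x^4 + 10*x^3 + 27*x^2 + 18*x = x*(x + 1)*(x + 3)*(x + 6) = 0.
  ⇒ x = -6, -3, -1, 0

f''(x) = 4*x^3 + 30*x^2 + 54*x + 18
Second-derivative test at each critical point:
  f''(-6) = -90 < 0 → local maximum
  f''(-3) = 18 > 0 → local minimum
  f''(-1) = -10 < 0 → local maximum
  f''(0) = 18 > 0 → local minimum

Critical points: x = -6 (local maximum); x = -3 (local minimum); x = -1 (local maximum); x = 0 (local minimum)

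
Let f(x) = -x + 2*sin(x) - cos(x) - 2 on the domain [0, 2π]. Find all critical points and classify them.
f'(x) = sin(x) + 2*cos(x) - 1

Solve f'(x) = 0 on [0, 2π]:
  f'(x) = 0 ⇔ sin(x) + 2*cos(x) = 1. Write the left side as R·cos(x + φ) with R = √(2² + (-1)²) = sqrt(5), cos φ = 2*sqrt(5)/5, sin φ = -sqrt(5)/5; then cos(x + φ) = sqrt(5)/5. Solve for x and keep the solutions lying in [0, 2π].
  ⇒ x = pi/2 ≈ 1.5708, -atan(3/4) + 2*pi ≈ 5.6397

f''(x) = -2*sin(x) + cos(x)
Second-derivative test at each critical point:
  f''(1.5708) = -2 < 0 → local maximum
  f''(5.6397) = 2 > 0 → local minimum

Critical points: x = pi/2 ≈ 1.5708 (local maximum); x = -atan(3/4) + 2*pi ≈ 5.6397 (local minimum)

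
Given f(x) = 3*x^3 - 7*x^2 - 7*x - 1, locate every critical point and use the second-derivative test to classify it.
f'(x) = 9*x^2 - 14*x - 7

Solve f'(x) = 0:
  9*x^2 - 14*x - 7 = 0 has no rational roots; quadratic formula: x = (14 ± √448)/18.
  ⇒ x = 7/9 - 4*sqrt(7)/9 ≈ -0.3981, 7/9 + 4*sqrt(7)/9 ≈ 1.9537

f''(x) = 18*x - 14
Second-derivative test at each critical point:
  f''(-0.3981) = -21.1660 < 0 → local maximum
  f''(1.9537) = 21.1660 > 0 → local minimum

Critical points: x = 7/9 - 4*sqrt(7)/9 ≈ -0.3981 (local maximum); x = 7/9 + 4*sqrt(7)/9 ≈ 1.9537 (local minimum)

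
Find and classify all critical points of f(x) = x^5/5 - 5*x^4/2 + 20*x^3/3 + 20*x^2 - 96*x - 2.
f'(x) = x^4 - 10*x^3 + 20*x^2 + 40*x - 96

Solve f'(x) = 0:
  Factor: x^4 - 10*x^3 + 20*x^2 + 40*x - 96 = (x - 6)*(x - 4)*(x - 2)*(x + 2) = 0.
  ⇒ x = -2, 2, 4, 6

f''(x) = 4*x^3 - 30*x^2 + 40*x + 40
Second-derivative test at each critical point:
  f''(-2) = -192 < 0 → local maximum
  f''(2) = 32 > 0 → local minimum
  f''(4) = -24 < 0 → local maximum
  f''(6) = 64 > 0 → local minimum

Critical points: x = -2 (local maximum); x = 2 (local minimum); x = 4 (local maximum); x = 6 (local minimum)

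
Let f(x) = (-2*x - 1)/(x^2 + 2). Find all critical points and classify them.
f'(x) = 2*(x^2 + x - 2)/(x^4 + 4*x^2 + 4)

Solve f'(x) = 0:
  f'(x) = 2*(x - 1)*(x + 2)/(x^2 + 2)^2; the denominator is positive wherever f is defined, so f'(x) = 0 ⇔ 2*x^2 + 2*x - 4 = 0.
  Factor: 2*x^2 + 2*x - 4 = 2*(x - 1)*(x + 2) = 0.
  ⇒ x = -2, 1

f''(x) = 2*(-4*x^2*(2*x + 1) + (6*x + 1)*(x^2 + 2))/(x^2 + 2)^3
Second-derivative test at each critical point:
  f''(-2) = -1/6 < 0 → local maximum
  f''(1) = 2/3 > 0 → local minimum

Critical points: x = -2 (local maximum); x = 1 (local minimum)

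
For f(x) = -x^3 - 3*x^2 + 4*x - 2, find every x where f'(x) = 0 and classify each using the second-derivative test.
f'(x) = -3*x^2 - 6*x + 4

Solve f'(x) = 0:
  3*x^2 + 6*x - 4 = 0 has no rational roots; quadratic formula: x = (-6 ± √84)/6.
  ⇒ x = -sqrt(21)/3 - 1 ≈ -2.5275, -1 + sqrt(21)/3 ≈ 0.5275

f''(x) = -6*x - 6
Second-derivative test at each critical point:
  f''(-2.5275) = 9.1652 > 0 → local minimum
  f''(0.5275) = -9.1652 < 0 → local maximum

Critical points: x = -sqrt(21)/3 - 1 ≈ -2.5275 (local minimum); x = -1 + sqrt(21)/3 ≈ 0.5275 (local maximum)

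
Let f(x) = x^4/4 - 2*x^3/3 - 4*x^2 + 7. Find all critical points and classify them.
f'(x) = x*(x^2 - 2*x - 8)

Solve f'(x) = 0:
  Factor: x^3 - 2*x^2 - 8*x = x*(x - 4)*(x + 2) = 0.
  ⇒ x = -2, 0, 4

f''(x) = 3*x^2 - 4*x - 8
Second-derivative test at each critical point:
  f''(-2) = 12 > 0 → local minimum
  f''(0) = -8 < 0 → local maximum
  f''(4) = 24 > 0 → local minimum

Critical points: x = -2 (local minimum); x = 0 (local maximum); x = 4 (local minimum)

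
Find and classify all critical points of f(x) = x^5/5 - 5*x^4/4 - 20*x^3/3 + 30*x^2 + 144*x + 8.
f'(x) = x^4 - 5*x^3 - 20*x^2 + 60*x + 144

Solve f'(x) = 0:
  Factor: x^4 - 5*x^3 - 20*x^2 + 60*x + 144 = (x - 6)*(x - 4)*(x + 2)*(x + 3) = 0.
  ⇒ x = -3, -2, 4, 6

f''(x) = 4*x^3 - 15*x^2 - 40*x + 60
Second-derivative test at each critical point:
  f''(-3) = -63 < 0 → local maximum
  f''(-2) = 48 > 0 → local minimum
  f''(4) = -84 < 0 → local maximum
  f''(6) = 144 > 0 → local minimum

Critical points: x = -3 (local maximum); x = -2 (local minimum); x = 4 (local maximum); x = 6 (local minimum)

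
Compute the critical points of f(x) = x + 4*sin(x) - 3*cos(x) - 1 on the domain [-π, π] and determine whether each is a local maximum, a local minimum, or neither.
f'(x) = 3*sin(x) + 4*cos(x) + 1

Solve f'(x) = 0 on [-π, π]:
  f'(x) = 0 ⇔ 3*sin(x) + 4*cos(x) = -1. Write the left side as R·cos(x + φ) with R = √(4² + (-3)²) = 5, cos φ = 4/5, sin φ = -3/5; then cos(x + φ) = -1/5. Solve for x and keep the solutions lying in [-π, π].
  ⇒ x = atan((-8*sqrt(6) - 3)/(-4 + 6*sqrt(6))) ≈ -1.1287, atan((-3 + 8*sqrt(6))/(-6*sqrt(6) - 4)) + pi ≈ 2.4157

f''(x) = -4*sin(x) + 3*cos(x)
Second-derivative test at each critical point:
  f''(-1.1287) = 4.8990 > 0 → local minimum
  f''(2.4157) = -4.8990 < 0 → local maximum

Critical points: x = atan((-8*sqrt(6) - 3)/(-4 + 6*sqrt(6))) ≈ -1.1287 (local minimum); x = atan((-3 + 8*sqrt(6))/(-6*sqrt(6) - 4)) + pi ≈ 2.4157 (local maximum)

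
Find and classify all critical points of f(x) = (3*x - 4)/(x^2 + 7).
f'(x) = (-3*x^2 + 8*x + 21)/(x^4 + 14*x^2 + 49)

Solve f'(x) = 0:
  f'(x) = -(3*x^2 - 8*x - 21)/(x^2 + 7)^2; the denominator is positive wherever f is defined, so f'(x) = 0 ⇔ -3*x^2 + 8*x + 21 = 0.
  3*x^2 - 8*x - 21 = 0 has no rational roots; quadratic formula: x = (8 ± √316)/6.
  ⇒ x = 4/3 - sqrt(79)/3 ≈ -1.6294, 4/3 + sqrt(79)/3 ≈ 4.2961

f''(x) = 2*(4*x^2*(3*x - 4) + (4 - 9*x)*(x^2 + 7))/(x^2 + 7)^3
Second-derivative test at each critical point:
  f''(-1.6294) = 0.1907 > 0 → local minimum
  f''(4.2961) = -0.0274 < 0 → local maximum

Critical points: x = 4/3 - sqrt(79)/3 ≈ -1.6294 (local minimum); x = 4/3 + sqrt(79)/3 ≈ 4.2961 (local maximum)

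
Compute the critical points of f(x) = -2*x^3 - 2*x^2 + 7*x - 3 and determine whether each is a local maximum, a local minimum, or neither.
f'(x) = -6*x^2 - 4*x + 7

Solve f'(x) = 0:
  6*x^2 + 4*x - 7 = 0 has no rational roots; quadratic formula: x = (-4 ± √184)/12.
  ⇒ x = -sqrt(46)/6 - 1/3 ≈ -1.4637, -1/3 + sqrt(46)/6 ≈ 0.7971

f''(x) = -12*x - 4
Second-derivative test at each critical point:
  f''(-1.4637) = 13.5647 > 0 → local minimum
  f''(0.7971) = -13.5647 < 0 → local maximum

Critical points: x = -sqrt(46)/6 - 1/3 ≈ -1.4637 (local minimum); x = -1/3 + sqrt(46)/6 ≈ 0.7971 (local maximum)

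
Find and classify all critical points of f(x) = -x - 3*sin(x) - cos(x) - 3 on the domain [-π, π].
f'(x) = sin(x) - 3*cos(x) - 1

Solve f'(x) = 0 on [-π, π]:
  f'(x) = 0 ⇔ sin(x) - 3*cos(x) = 1. Write the left side as R·cos(x + φ) with R = √((-3)² + (-1)²) = sqrt(10), cos φ = -3*sqrt(10)/10, sin φ = -sqrt(10)/10; then cos(x + φ) = sqrt(10)/10. Solve for x and keep the solutions lying in [-π, π].
  ⇒ x = -pi + atan(4/3) ≈ -2.2143, pi/2 ≈ 1.5708

f''(x) = 3*sin(x) + cos(x)
Second-derivative test at each critical point:
  f''(-2.2143) = -3 < 0 → local maximum
  f''(1.5708) = 3 > 0 → local minimum

Critical points: x = -pi + atan(4/3) ≈ -2.2143 (local maximum); x = pi/2 ≈ 1.5708 (local minimum)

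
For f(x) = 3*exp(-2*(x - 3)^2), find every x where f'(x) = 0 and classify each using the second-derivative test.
f'(x) = 12*(3 - x)*exp(-2*(x - 3)^2)

Solve f'(x) = 0:
  f'(x) = (36 - 12*x)·exp(-2*(x - 3)^2) and exp(-2*(x - 3)^2) > 0 for every x, so f'(x) = 0 ⇔ 36 - 12*x = 0.
  Factor: 36 - 12*x = -12*(x - 3) = 0.
  ⇒ x = 3

f''(x) = 12*(4*(x - 3)^2 - 1)*exp(-2*(x - 3)^2)
Second-derivative test at each critical point:
  f''(3) = -12 < 0 → local maximum

Critical points: x = 3 (local maximum)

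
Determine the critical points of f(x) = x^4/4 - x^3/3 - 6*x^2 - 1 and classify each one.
f'(x) = x*(x^2 - x - 12)

Solve f'(x) = 0:
  Factor: x^3 - x^2 - 12*x = x*(x - 4)*(x + 3) = 0.
  ⇒ x = -3, 0, 4

f''(x) = 3*x^2 - 2*x - 12
Second-derivative test at each critical point:
  f''(-3) = 21 > 0 → local minimum
  f''(0) = -12 < 0 → local maximum
  f''(4) = 28 > 0 → local minimum

Critical points: x = -3 (local minimum); x = 0 (local maximum); x = 4 (local minimum)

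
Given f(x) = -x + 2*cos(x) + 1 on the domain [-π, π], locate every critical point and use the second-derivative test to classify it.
f'(x) = -2*sin(x) - 1

Solve f'(x) = 0 on [-π, π]:
  f'(x) = 0 ⇔ sin(x) = -1/2, i.e. x = arcsin(-1/2) + 2nπ or x = π − arcsin(-1/2) + 2nπ; keep the solutions lying in [-π, π].
  ⇒ x = -5*pi/6 ≈ -2.6180, -pi/6 ≈ -0.5236

f''(x) = -2*cos(x)
Second-derivative test at each critical point:
  f''(-2.6180) = 1.7321 > 0 → local minimum
  f''(-0.5236) = -1.7321 < 0 → local maximum

Critical points: x = -5*pi/6 ≈ -2.6180 (local minimum); x = -pi/6 ≈ -0.5236 (local maximum)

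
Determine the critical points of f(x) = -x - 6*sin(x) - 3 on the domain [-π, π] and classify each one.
f'(x) = -6*cos(x) - 1

Solve f'(x) = 0 on [-π, π]:
  f'(x) = 0 ⇔ cos(x) = -1/6, i.e. x = ±arccos(-1/6) + 2nπ; keep the solutions lying in [-π, π].
  ⇒ x = -acos(-1/6) ≈ -1.7382, acos(-1/6) ≈ 1.7382

f''(x) = 6*sin(x)
Second-derivative test at each critical point:
  f''(-1.7382) = -5.9161 < 0 → local maximum
  f''(1.7382) = 5.9161 > 0 → local minimum

Critical points: x = -acos(-1/6) ≈ -1.7382 (local maximum); x = acos(-1/6) ≈ 1.7382 (local minimum)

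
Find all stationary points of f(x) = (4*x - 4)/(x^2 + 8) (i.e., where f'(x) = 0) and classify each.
f'(x) = 4*(x^2 - 2*x*(x - 1) + 8)/(x^2 + 8)^2

Solve f'(x) = 0:
  f'(x) = -4*(x - 4)*(x + 2)/(x^2 + 8)^2; the denominator is positive wherever f is defined, so f'(x) = 0 ⇔ -4*x^2 + 8*x + 32 = 0.
  Factor: -4*x^2 + 8*x + 32 = -4*(x - 4)*(x + 2) = 0.
  ⇒ x = -2, 4

f''(x) = 8*(4*x^2*(x - 1) + (1 - 3*x)*(x^2 + 8))/(x^2 + 8)^3
Second-derivative test at each critical point:
  f''(-2) = 1/6 > 0 → local minimum
  f''(4) = -1/24 < 0 → local maximum

Critical points: x = -2 (local minimum); x = 4 (local maximum)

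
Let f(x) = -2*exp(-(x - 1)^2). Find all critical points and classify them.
f'(x) = 4*(x - 1)*exp(-(x - 1)^2)

Solve f'(x) = 0:
  f'(x) = (4*x - 4)·exp(-(x - 1)^2) and exp(-(x - 1)^2) > 0 for every x, so f'(x) = 0 ⇔ 4*x - 4 = 0.
  Factor: 4*x - 4 = 4*(x - 1) = 0.
  ⇒ x = 1

f''(x) = 4*(1 - 2*(x - 1)^2)*exp(-(x - 1)^2)
Second-derivative test at each critical point:
  f''(1) = 4 > 0 → local minimum

Critical points: x = 1 (local minimum)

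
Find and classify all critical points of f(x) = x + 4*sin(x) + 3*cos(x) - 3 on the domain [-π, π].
f'(x) = -3*sin(x) + 4*cos(x) + 1

Solve f'(x) = 0 on [-π, π]:
  f'(x) = 0 ⇔ -3*sin(x) + 4*cos(x) = -1. Write the left side as R·cos(x + φ) with R = √(4² + 3²) = 5, cos φ = 4/5, sin φ = 3/5; then cos(x + φ) = -1/5. Solve for x and keep the solutions lying in [-π, π].
  ⇒ x = -pi + atan((3 - 8*sqrt(6))/(-6*sqrt(6) - 4)) ≈ -2.4157, atan((3 + 8*sqrt(6))/(-4 + 6*sqrt(6))) ≈ 1.1287

f''(x) = -4*sin(x) - 3*cos(x)
Second-derivative test at each critical point:
  f''(-2.4157) = 4.8990 > 0 → local minimum
  f''(1.1287) = -4.8990 < 0 → local maximum

Critical points: x = -pi + atan((3 - 8*sqrt(6))/(-6*sqrt(6) - 4)) ≈ -2.4157 (local minimum); x = atan((3 + 8*sqrt(6))/(-4 + 6*sqrt(6))) ≈ 1.1287 (local maximum)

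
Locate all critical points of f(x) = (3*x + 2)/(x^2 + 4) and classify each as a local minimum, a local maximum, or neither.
f'(x) = (-3*x^2 - 4*x + 12)/(x^4 + 8*x^2 + 16)

Solve f'(x) = 0:
  f'(x) = -(3*x^2 + 4*x - 12)/(x^2 + 4)^2; the denominator is positive wherever f is defined, so f'(x) = 0 ⇔ -3*x^2 - 4*x + 12 = 0.
  3*x^2 + 4*x - 12 = 0 has no rational roots; quadratic formula: x = (-4 ± √160)/6.
  ⇒ x = -2*sqrt(10)/3 - 2/3 ≈ -2.7749, -2/3 + 2*sqrt(10)/3 ≈ 1.4415

f''(x) = 2*(4*x^2*(3*x + 2) - (9*x + 2)*(x^2 + 4))/(x^2 + 4)^3
Second-derivative test at each critical point:
  f''(-2.7749) = 0.0924 > 0 → local minimum
  f''(1.4415) = -0.3424 < 0 → local maximum

Critical points: x = -2*sqrt(10)/3 - 2/3 ≈ -2.7749 (local minimum); x = -2/3 + 2*sqrt(10)/3 ≈ 1.4415 (local maximum)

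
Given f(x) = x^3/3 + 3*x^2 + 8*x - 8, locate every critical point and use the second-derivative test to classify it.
f'(x) = x^2 + 6*x + 8

Solve f'(x) = 0:
  Factor: x^2 + 6*x + 8 = (x + 2)*(x + 4) = 0.
  ⇒ x = -4, -2

f''(x) = 2*x + 6
Second-derivative test at each critical point:
  f''(-4) = -2 < 0 → local maximum
  f''(-2) = 2 > 0 → local minimum

Critical points: x = -4 (local maximum); x = -2 (local minimum)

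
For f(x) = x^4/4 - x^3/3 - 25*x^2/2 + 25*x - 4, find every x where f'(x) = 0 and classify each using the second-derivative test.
f'(x) = x^3 - x^2 - 25*x + 25

Solve f'(x) = 0:
  Factor: x^3 - x^2 - 25*x + 25 = (x - 5)*(x - 1)*(x + 5) = 0.
  ⇒ x = -5, 1, 5

f''(x) = 3*x^2 - 2*x - 25
Second-derivative test at each critical point:
  f''(-5) = 60 > 0 → local minimum
  f''(1) = -24 < 0 → local maximum
  f''(5) = 40 > 0 → local minimum

Critical points: x = -5 (local minimum); x = 1 (local maximum); x = 5 (local minimum)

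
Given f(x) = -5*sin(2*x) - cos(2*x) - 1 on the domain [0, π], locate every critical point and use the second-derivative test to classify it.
f'(x) = 2*sin(2*x) - 10*cos(2*x)

Solve f'(x) = 0 on [0, π]:
  f'(x) = 0 ⇔ -5*cos(2*x) = -sin(2*x) ⇔ tan(2*x) = 5, i.e. 2*x = arctan(5) + nπ; keep the solutions lying in [0, π].
  ⇒ x = atan(5)/2 ≈ 0.6867, atan(5)/2 + pi/2 ≈ 2.2575

f''(x) = 20*sin(2*x) + 4*cos(2*x)
Second-derivative test at each critical point:
  f''(0.6867) = 20.3961 > 0 → local minimum
  f''(2.2575) = -20.3961 < 0 → local maximum

Critical points: x = atan(5)/2 ≈ 0.6867 (local minimum); x = atan(5)/2 + pi/2 ≈ 2.2575 (local maximum)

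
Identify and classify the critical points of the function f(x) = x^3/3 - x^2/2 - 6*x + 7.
f'(x) = x^2 - x - 6

Solve f'(x) = 0:
  Factor: x^2 - x - 6 = (x - 3)*(x + 2) = 0.
  ⇒ x = -2, 3

f''(x) = 2*x - 1
Second-derivative test at each critical point:
  f''(-2) = -5 < 0 → local maximum
  f''(3) = 5 > 0 → local minimum

Critical points: x = -2 (local maximum); x = 3 (local minimum)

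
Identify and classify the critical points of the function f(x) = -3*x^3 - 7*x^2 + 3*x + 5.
f'(x) = -9*x^2 - 14*x + 3

Solve f'(x) = 0:
  9*x^2 + 14*x - 3 = 0 has no rational roots; quadratic formula: x = (-14 ± √304)/18.
  ⇒ x = -2*sqrt(19)/9 - 7/9 ≈ -1.7464, -7/9 + 2*sqrt(19)/9 ≈ 0.1909

f''(x) = -18*x - 14
Second-derivative test at each critical point:
  f''(-1.7464) = 17.4356 > 0 → local minimum
  f''(0.1909) = -17.4356 < 0 → local maximum

Critical points: x = -2*sqrt(19)/9 - 7/9 ≈ -1.7464 (local minimum); x = -7/9 + 2*sqrt(19)/9 ≈ 0.1909 (local maximum)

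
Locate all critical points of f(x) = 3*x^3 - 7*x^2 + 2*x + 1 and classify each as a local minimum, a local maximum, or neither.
f'(x) = 9*x^2 - 14*x + 2

Solve f'(x) = 0:
  9*x^2 - 14*x + 2 = 0 has no rational roots; quadratic formula: x = (14 ± √124)/18.
  ⇒ x = 7/9 - sqrt(31)/9 ≈ 0.1591, sqrt(31)/9 + 7/9 ≈ 1.3964

f''(x) = 18*x - 14
Second-derivative test at each critical point:
  f''(0.1591) = -11.1355 < 0 → local maximum
  f''(1.3964) = 11.1355 > 0 → local minimum

Critical points: x = 7/9 - sqrt(31)/9 ≈ 0.1591 (local maximum); x = sqrt(31)/9 + 7/9 ≈ 1.3964 (local minimum)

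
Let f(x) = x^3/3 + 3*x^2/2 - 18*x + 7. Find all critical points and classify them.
f'(x) = x^2 + 3*x - 18

Solve f'(x) = 0:
  Factor: x^2 + 3*x - 18 = (x - 3)*(x + 6) = 0.
  ⇒ x = -6, 3

f''(x) = 2*x + 3
Second-derivative test at each critical point:
  f''(-6) = -9 < 0 → local maximum
  f''(3) = 9 > 0 → local minimum

Critical points: x = -6 (local maximum); x = 3 (local minimum)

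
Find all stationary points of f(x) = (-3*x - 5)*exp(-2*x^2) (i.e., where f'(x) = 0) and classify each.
f'(x) = (4*x*(3*x + 5) - 3)*exp(-2*x^2)

Solve f'(x) = 0:
  f'(x) = (12*x^2 + 20*x - 3)·exp(-2*x^2) and exp(-2*x^2) > 0 for every x, so f'(x) = 0 ⇔ 12*x^2 + 20*x - 3 = 0.
  12*x^2 + 20*x - 3 = 0 has no rational roots; quadratic formula: x = (-20 ± √544)/24.
  ⇒ x = -sqrt(34)/6 - 5/6 ≈ -1.8052, -5/6 + sqrt(34)/6 ≈ 0.1385

f''(x) = 4*(-12*x^3 - 20*x^2 + 9*x + 5)*exp(-2*x^2)
Second-derivative test at each critical point:
  f''(-1.8052) = -0.0345 < 0 → local maximum
  f''(0.1385) = 22.4460 > 0 → local minimum

Critical points: x = -sqrt(34)/6 - 5/6 ≈ -1.8052 (local maximum); x = -5/6 + sqrt(34)/6 ≈ 0.1385 (local minimum)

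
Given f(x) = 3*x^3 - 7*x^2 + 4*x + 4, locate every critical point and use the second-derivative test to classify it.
f'(x) = 9*x^2 - 14*x + 4

Solve f'(x) = 0:
  9*x^2 - 14*x + 4 = 0 has no rational roots; quadratic formula: x = (14 ± √52)/18.
  ⇒ x = 7/9 - sqrt(13)/9 ≈ 0.3772, sqrt(13)/9 + 7/9 ≈ 1.1784

f''(x) = 18*x - 14
Second-derivative test at each critical point:
  f''(0.3772) = -7.2111 < 0 → local maximum
  f''(1.1784) = 7.2111 > 0 → local minimum

Critical points: x = 7/9 - sqrt(13)/9 ≈ 0.3772 (local maximum); x = sqrt(13)/9 + 7/9 ≈ 1.1784 (local minimum)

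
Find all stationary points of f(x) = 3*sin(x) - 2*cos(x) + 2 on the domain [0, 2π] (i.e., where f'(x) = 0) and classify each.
f'(x) = 2*sin(x) + 3*cos(x)

Solve f'(x) = 0 on [0, 2π]:
  f'(x) = 0 ⇔ 3*cos(x) = -2*sin(x) ⇔ tan(x) = -3/2, i.e. x = arctan(-3/2) + nπ; keep the solutions lying in [0, 2π].
  ⇒ x = pi - atan(3/2) ≈ 2.1588, -atan(3/2) + 2*pi ≈ 5.3004

f''(x) = -3*sin(x) + 2*cos(x)
Second-derivative test at each critical point:
  f''(2.1588) = -3.6056 < 0 → local maximum
  f''(5.3004) = 3.6056 > 0 → local minimum

Critical points: x = pi - atan(3/2) ≈ 2.1588 (local maximum); x = -atan(3/2) + 2*pi ≈ 5.3004 (local minimum)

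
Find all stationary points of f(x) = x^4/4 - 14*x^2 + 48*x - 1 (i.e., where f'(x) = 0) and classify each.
f'(x) = x^3 - 28*x + 48

Solve f'(x) = 0:
  Factor: x^3 - 28*x + 48 = (x - 4)*(x - 2)*(x + 6) = 0.
  ⇒ x = -6, 2, 4

f''(x) = 3*x^2 - 28
Second-derivative test at each critical point:
  f''(-6) = 80 > 0 → local minimum
  f''(2) = -16 < 0 → local maximum
  f''(4) = 20 > 0 → local minimum

Critical points: x = -6 (local minimum); x = 2 (local maximum); x = 4 (local minimum)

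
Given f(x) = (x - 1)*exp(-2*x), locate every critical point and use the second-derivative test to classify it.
f'(x) = (3 - 2*x)*exp(-2*x)

Solve f'(x) = 0:
  f'(x) = (3 - 2*x)·exp(-2*x) and exp(-2*x) > 0 for every x, so f'(x) = 0 ⇔ 3 - 2*x = 0.
  3 - 2*x = 0.
  ⇒ x = 3/2

f''(x) = 4*(x - 2)*exp(-2*x)
Second-derivative test at each critical point:
  f''(3/2) = -0.0996 < 0 → local maximum

Critical points: x = 3/2 (local maximum)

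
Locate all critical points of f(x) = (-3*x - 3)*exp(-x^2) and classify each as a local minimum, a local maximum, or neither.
f'(x) = 3*(2*x*(x + 1) - 1)*exp(-x^2)

Solve f'(x) = 0:
  f'(x) = (6*x^2 + 6*x - 3)·exp(-x^2) and exp(-x^2) > 0 for every x, so f'(x) = 0 ⇔ 6*x^2 + 6*x - 3 = 0.
  Factor: 6*x^2 + 6*x - 3 = 3*(2*x^2 + 2*x - 1); 2*x^2 + 2*x - 1 = 0 has no rational roots; quadratic formula: x = (-2 ± √12)/4.
  ⇒ x = -sqrt(3)/2 - 1/2 ≈ -1.3660, -1/2 + sqrt(3)/2 ≈ 0.3660

f''(x) = 6*(-2*x^2*(x + 1) + 3*x + 1)*exp(-x^2)
Second-derivative test at each critical point:
  f''(-1.3660) = -1.6081 < 0 → local maximum
  f''(0.3660) = 9.0892 > 0 → local minimum

Critical points: x = -sqrt(3)/2 - 1/2 ≈ -1.3660 (local maximum); x = -1/2 + sqrt(3)/2 ≈ 0.3660 (local minimum)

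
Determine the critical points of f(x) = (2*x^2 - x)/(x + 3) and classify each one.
f'(x) = (2*x^2 + 12*x - 3)/(x^2 + 6*x + 9)

Solve f'(x) = 0:
  f'(x) = (2*x^2 + 12*x - 3)/(x + 3)^2; the denominator is positive wherever f is defined, so f'(x) = 0 ⇔ 2*x^2 + 12*x - 3 = 0.
  2*x^2 + 12*x - 3 = 0 has no rational roots; quadratic formula: x = (-12 ± √168)/4.
  ⇒ x = -sqrt(42)/2 - 3 ≈ -6.2404, -3 + sqrt(42)/2 ≈ 0.2404

f''(x) = 42/(x^3 + 9*x^2 + 27*x + 27)
Second-derivative test at each critical point:
  f''(-6.2404) = -1.2344 < 0 → local maximum
  f''(0.2404) = 1.2344 > 0 → local minimum

Critical points: x = -sqrt(42)/2 - 3 ≈ -6.2404 (local maximum); x = -3 + sqrt(42)/2 ≈ 0.2404 (local minimum)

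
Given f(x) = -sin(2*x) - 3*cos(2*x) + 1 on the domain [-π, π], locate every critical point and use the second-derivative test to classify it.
f'(x) = 6*sin(2*x) - 2*cos(2*x)

Solve f'(x) = 0 on [-π, π]:
  f'(x) = 0 ⇔ -cos(2*x) = -3*sin(2*x) ⇔ tan(2*x) = 1/3, i.e. 2*x = arctan(1/3) + nπ; keep the solutions lying in [-π, π].
  ⇒ x = -pi + atan(1/3)/2 ≈ -2.9807, -pi/2 + atan(1/3)/2 ≈ -1.4099, atan(1/3)/2 ≈ 0.1609, atan(1/3)/2 + pi/2 ≈ 1.7317

f''(x) = 4*sin(2*x) + 12*cos(2*x)
Second-derivative test at each critical point:
  f''(-2.9807) = 12.6491 > 0 → local minimum
  f''(-1.4099) = -12.6491 < 0 → local maximum
  f''(0.1609) = 12.6491 > 0 → local minimum
  f''(1.7317) = -12.6491 < 0 → local maximum

Critical points: x = -pi + atan(1/3)/2 ≈ -2.9807 (local minimum); x = -pi/2 + atan(1/3)/2 ≈ -1.4099 (local maximum); x = atan(1/3)/2 ≈ 0.1609 (local minimum); x = atan(1/3)/2 + pi/2 ≈ 1.7317 (local maximum)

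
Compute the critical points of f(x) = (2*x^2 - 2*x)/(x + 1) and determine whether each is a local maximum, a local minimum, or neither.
f'(x) = 2*(x^2 + 2*x - 1)/(x^2 + 2*x + 1)

Solve f'(x) = 0:
  f'(x) = 2*(x^2 + 2*x - 1)/(x + 1)^2; the denominator is positive wherever f is defined, so f'(x) = 0 ⇔ 2*x^2 + 4*x - 2 = 0.
  Factor: 2*x^2 + 4*x - 2 = 2*(x^2 + 2*x - 1); x^2 + 2*x - 1 = 0 has no rational roots; quadratic formula: x = (-2 ± √8)/2.
  ⇒ x = -sqrt(2) - 1 ≈ -2.4142, -1 + sqrt(2) ≈ 0.4142

f''(x) = 8/(x^3 + 3*x^2 + 3*x + 1)
Second-derivative test at each critical point:
  f''(-2.4142) = -2.8284 < 0 → local maximum
  f''(0.4142) = 2.8284 > 0 → local minimum

Critical points: x = -sqrt(2) - 1 ≈ -2.4142 (local maximum); x = -1 + sqrt(2) ≈ 0.4142 (local minimum)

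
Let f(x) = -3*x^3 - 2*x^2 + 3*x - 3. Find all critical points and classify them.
f'(x) = -9*x^2 - 4*x + 3

Solve f'(x) = 0:
  9*x^2 + 4*x - 3 = 0 has no rational roots; quadratic formula: x = (-4 ± √124)/18.
  ⇒ x = -sqrt(31)/9 - 2/9 ≈ -0.8409, -2/9 + sqrt(31)/9 ≈ 0.3964

f''(x) = -18*x - 4
Second-derivative test at each critical point:
  f''(-0.8409) = 11.1355 > 0 → local minimum
  f''(0.3964) = -11.1355 < 0 → local maximum

Critical points: x = -sqrt(31)/9 - 2/9 ≈ -0.8409 (local minimum); x = -2/9 + sqrt(31)/9 ≈ 0.3964 (local maximum)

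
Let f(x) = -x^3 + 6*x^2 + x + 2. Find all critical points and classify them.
f'(x) = -3*x^2 + 12*x + 1

Solve f'(x) = 0:
  3*x^2 - 12*x - 1 = 0 has no rational roots; quadratic formula: x = (12 ± √156)/6.
  ⇒ x = 2 - sqrt(39)/3 ≈ -0.0817, 2 + sqrt(39)/3 ≈ 4.0817

f''(x) = 12 - 6*x
Second-derivative test at each critical point:
  f''(-0.0817) = 12.4900 > 0 → local minimum
  f''(4.0817) = -12.4900 < 0 → local maximum

Critical points: x = 2 - sqrt(39)/3 ≈ -0.0817 (local minimum); x = 2 + sqrt(39)/3 ≈ 4.0817 (local maximum)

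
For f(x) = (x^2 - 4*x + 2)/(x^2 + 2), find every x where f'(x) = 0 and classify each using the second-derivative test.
f'(x) = 4*(x^2 - 2)/(x^4 + 4*x^2 + 4)

Solve f'(x) = 0:
  f'(x) = 4*(x^2 - 2)/(x^2 + 2)^2; the denominator is positive wherever f is defined, so f'(x) = 0 ⇔ 4*x^2 - 8 = 0.
  Factor: 4*x^2 - 8 = 4*(x^2 - 2); x^2 - 2 = 0 has no rational roots; quadratic formula: x = (0 ± √8)/2.
  ⇒ x = -sqrt(2) ≈ -1.4142, sqrt(2) ≈ 1.4142

f''(x) = 8*x*(6 - x^2)/(x^6 + 6*x^4 + 12*x^2 + 8)
Second-derivative test at each critical point:
  f''(-1.4142) = -0.7071 < 0 → local maximum
  f''(1.4142) = 0.7071 > 0 → local minimum

Critical points: x = -sqrt(2) ≈ -1.4142 (local maximum); x = sqrt(2) ≈ 1.4142 (local minimum)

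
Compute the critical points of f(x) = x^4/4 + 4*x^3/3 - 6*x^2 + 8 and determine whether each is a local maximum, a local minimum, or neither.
f'(x) = x*(x^2 + 4*x - 12)

Solve f'(x) = 0:
  Factor: x^3 + 4*x^2 - 12*x = x*(x - 2)*(x + 6) = 0.
  ⇒ x = -6, 0, 2

f''(x) = 3*x^2 + 8*x - 12
Second-derivative test at each critical point:
  f''(-6) = 48 > 0 → local minimum
  f''(0) = -12 < 0 → local maximum
  f''(2) = 16 > 0 → local minimum

Critical points: x = -6 (local minimum); x = 0 (local maximum); x = 2 (local minimum)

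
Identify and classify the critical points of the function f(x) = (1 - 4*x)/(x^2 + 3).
f'(x) = 2*(2*x^2 - x - 6)/(x^4 + 6*x^2 + 9)

Solve f'(x) = 0:
  f'(x) = 2*(x - 2)*(2*x + 3)/(x^2 + 3)^2; the denominator is positive wherever f is defined, so f'(x) = 0 ⇔ 4*x^2 - 2*x - 12 = 0.
  Factor: 4*x^2 - 2*x - 12 = 2*(x - 2)*(2*x + 3) = 0.
  ⇒ x = -3/2, 2

f''(x) = 2*(4*x^2*(1 - 4*x) + (12*x - 1)*(x^2 + 3))/(x^2 + 3)^3
Second-derivative test at each critical point:
  f''(-3/2) = -32/63 < 0 → local maximum
  f''(2) = 2/7 > 0 → local minimum

Critical points: x = -3/2 (local maximum); x = 2 (local minimum)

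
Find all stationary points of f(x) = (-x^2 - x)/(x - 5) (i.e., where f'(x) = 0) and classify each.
f'(x) = (-x^2 + 10*x + 5)/(x^2 - 10*x + 25)

Solve f'(x) = 0:
  f'(x) = -(x^2 - 10*x - 5)/(x - 5)^2; the denominator is positive wherever f is defined, so f'(x) = 0 ⇔ -x^2 + 10*x + 5 = 0.
  x^2 - 10*x - 5 = 0 has no rational roots; quadratic formula: x = (10 ± √120)/2.
  ⇒ x = 5 - sqrt(30) ≈ -0.4772, 5 + sqrt(30) ≈ 10.4772

f''(x) = -60/(x^3 - 15*x^2 + 75*x - 125)
Second-derivative test at each critical point:
  f''(-0.4772) = 0.3651 > 0 → local minimum
  f''(10.4772) = -0.3651 < 0 → local maximum

Critical points: x = 5 - sqrt(30) ≈ -0.4772 (local minimum); x = 5 + sqrt(30) ≈ 10.4772 (local maximum)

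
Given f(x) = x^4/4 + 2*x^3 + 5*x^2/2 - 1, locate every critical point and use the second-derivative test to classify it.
f'(x) = x*(x^2 + 6*x + 5)

Solve f'(x) = 0:
  Factor: x^3 + 6*x^2 + 5*x = x*(x + 1)*(x + 5) = 0.
  ⇒ x = -5, -1, 0

f''(x) = 3*x^2 + 12*x + 5
Second-derivative test at each critical point:
  f''(-5) = 20 > 0 → local minimum
  f''(-1) = -4 < 0 → local maximum
  f''(0) = 5 > 0 → local minimum

Critical points: x = -5 (local minimum); x = -1 (local maximum); x = 0 (local minimum)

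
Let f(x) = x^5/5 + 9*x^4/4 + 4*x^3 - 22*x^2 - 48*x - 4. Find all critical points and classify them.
f'(x) = x^4 + 9*x^3 + 12*x^2 - 44*x - 48

Solve f'(x) = 0:
  Factor: x^4 + 9*x^3 + 12*x^2 - 44*x - 48 = (x - 2)*(x + 1)*(x + 4)*(x + 6) = 0.
  ⇒ x = -6, -4, -1, 2

f''(x) = 4*x^3 + 27*x^2 + 24*x - 44
Second-derivative test at each critical point:
  f''(-6) = -80 < 0 → local maximum
  f''(-4) = 36 > 0 → local minimum
  f''(-1) = -45 < 0 → local maximum
  f''(2) = 144 > 0 → local minimum

Critical points: x = -6 (local maximum); x = -4 (local minimum); x = -1 (local maximum); x = 2 (local minimum)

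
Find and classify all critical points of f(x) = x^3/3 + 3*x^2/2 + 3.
f'(x) = x*(x + 3)

Solve f'(x) = 0:
  Factor: x^2 + 3*x = x*(x + 3) = 0.
  ⇒ x = -3, 0

f''(x) = 2*x + 3
Second-derivative test at each critical point:
  f''(-3) = -3 < 0 → local maximum
  f''(0) = 3 > 0 → local minimum

Critical points: x = -3 (local maximum); x = 0 (local minimum)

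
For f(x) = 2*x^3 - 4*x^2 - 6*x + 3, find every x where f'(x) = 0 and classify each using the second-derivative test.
f'(x) = 6*x^2 - 8*x - 6

Solve f'(x) = 0:
  Factor: 6*x^2 - 8*x - 6 = 2*(3*x^2 - 4*x - 3); 3*x^2 - 4*x - 3 = 0 has no rational roots; quadratic formula: x = (4 ± √52)/6.
  ⇒ x = 2/3 - sqrt(13)/3 ≈ -0.5352, 2/3 + sqrt(13)/3 ≈ 1.8685

f''(x) = 12*x - 8
Second-derivative test at each critical point:
  f''(-0.5352) = -14.4222 < 0 → local maximum
  f''(1.8685) = 14.4222 > 0 → local minimum

Critical points: x = 2/3 - sqrt(13)/3 ≈ -0.5352 (local maximum); x = 2/3 + sqrt(13)/3 ≈ 1.8685 (local minimum)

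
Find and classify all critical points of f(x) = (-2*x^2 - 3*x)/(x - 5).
f'(x) = (-2*x^2 + 20*x + 15)/(x^2 - 10*x + 25)

Solve f'(x) = 0:
  f'(x) = -(2*x^2 - 20*x - 15)/(x - 5)^2; the denominator is positive wherever f is defined, so f'(x) = 0 ⇔ -2*x^2 + 20*x + 15 = 0.
  2*x^2 - 20*x - 15 = 0 has no rational roots; quadratic formula: x = (20 ± √520)/4.
  ⇒ x = 5 - sqrt(130)/2 ≈ -0.7009, 5 + sqrt(130)/2 ≈ 10.7009

f''(x) = -130/(x^3 - 15*x^2 + 75*x - 125)
Second-derivative test at each critical point:
  f''(-0.7009) = 0.7016 > 0 → local minimum
  f''(10.7009) = -0.7016 < 0 → local maximum

Critical points: x = 5 - sqrt(130)/2 ≈ -0.7009 (local minimum); x = 5 + sqrt(130)/2 ≈ 10.7009 (local maximum)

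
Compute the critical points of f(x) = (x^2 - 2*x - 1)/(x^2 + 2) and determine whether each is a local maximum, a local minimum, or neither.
f'(x) = 2*(x^2 + 3*x - 2)/(x^4 + 4*x^2 + 4)

Solve f'(x) = 0:
  f'(x) = 2*(x^2 + 3*x - 2)/(x^2 + 2)^2; the denominator is positive wherever f is defined, so f'(x) = 0 ⇔ 2*x^2 + 6*x - 4 = 0.
  Factor: 2*x^2 + 6*x - 4 = 2*(x^2 + 3*x - 2); x^2 + 3*x - 2 = 0 has no rational roots; quadratic formula: x = (-3 ± √17)/2.
  ⇒ x = -sqrt(17)/2 - 3/2 ≈ -3.5616, -3/2 + sqrt(17)/2 ≈ 0.5616

f''(x) = 2*(-2*x^3 - 9*x^2 + 12*x + 6)/(x^6 + 6*x^4 + 12*x^2 + 8)
Second-derivative test at each critical point:
  f''(-3.5616) = -0.0382 < 0 → local maximum
  f''(0.5616) = 1.5382 > 0 → local minimum

Critical points: x = -sqrt(17)/2 - 3/2 ≈ -3.5616 (local maximum); x = -3/2 + sqrt(17)/2 ≈ 0.5616 (local minimum)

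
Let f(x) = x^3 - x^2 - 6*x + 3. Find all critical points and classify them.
f'(x) = 3*x^2 - 2*x - 6

Solve f'(x) = 0:
  3*x^2 - 2*x - 6 = 0 has no rational roots; quadratic formula: x = (2 ± √76)/6.
  ⇒ x = 1/3 - sqrt(19)/3 ≈ -1.1196, 1/3 + sqrt(19)/3 ≈ 1.7863

f''(x) = 6*x - 2
Second-derivative test at each critical point:
  f''(-1.1196) = -8.7178 < 0 → local maximum
  f''(1.7863) = 8.7178 > 0 → local minimum

Critical points: x = 1/3 - sqrt(19)/3 ≈ -1.1196 (local maximum); x = 1/3 + sqrt(19)/3 ≈ 1.7863 (local minimum)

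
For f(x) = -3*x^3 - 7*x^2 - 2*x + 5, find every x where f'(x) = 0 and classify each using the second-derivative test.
f'(x) = -9*x^2 - 14*x - 2

Solve f'(x) = 0:
  9*x^2 + 14*x + 2 = 0 has no rational roots; quadratic formula: x = (-14 ± √124)/18.
  ⇒ x = -7/9 - sqrt(31)/9 ≈ -1.3964, -7/9 + sqrt(31)/9 ≈ -0.1591

f''(x) = -18*x - 14
Second-derivative test at each critical point:
  f''(-1.3964) = 11.1355 > 0 → local minimum
  f''(-0.1591) = -11.1355 < 0 → local maximum

Critical points: x = -7/9 - sqrt(31)/9 ≈ -1.3964 (local minimum); x = -7/9 + sqrt(31)/9 ≈ -0.1591 (local maximum)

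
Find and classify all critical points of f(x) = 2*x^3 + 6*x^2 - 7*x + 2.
f'(x) = 6*x^2 + 12*x - 7

Solve f'(x) = 0:
  6*x^2 + 12*x - 7 = 0 has no rational roots; quadratic formula: x = (-12 ± √312)/12.
  ⇒ x = -sqrt(78)/6 - 1 ≈ -2.4720, -1 + sqrt(78)/6 ≈ 0.4720

f''(x) = 12*x + 12
Second-derivative test at each critical point:
  f''(-2.4720) = -17.6635 < 0 → local maximum
  f''(0.4720) = 17.6635 > 0 → local minimum

Critical points: x = -sqrt(78)/6 - 1 ≈ -2.4720 (local maximum); x = -1 + sqrt(78)/6 ≈ 0.4720 (local minimum)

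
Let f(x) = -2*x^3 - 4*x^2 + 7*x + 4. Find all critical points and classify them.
f'(x) = -6*x^2 - 8*x + 7

Solve f'(x) = 0:
  6*x^2 + 8*x - 7 = 0 has no rational roots; quadratic formula: x = (-8 ± √232)/12.
  ⇒ x = -sqrt(58)/6 - 2/3 ≈ -1.9360, -2/3 + sqrt(58)/6 ≈ 0.6026

f''(x) = -12*x - 8
Second-derivative test at each critical point:
  f''(-1.9360) = 15.2315 > 0 → local minimum
  f''(0.6026) = -15.2315 < 0 → local maximum

Critical points: x = -sqrt(58)/6 - 2/3 ≈ -1.9360 (local minimum); x = -2/3 + sqrt(58)/6 ≈ 0.6026 (local maximum)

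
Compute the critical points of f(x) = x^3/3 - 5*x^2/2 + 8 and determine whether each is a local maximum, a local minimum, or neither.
f'(x) = x*(x - 5)

Solve f'(x) = 0:
  Factor: x^2 - 5*x = x*(x - 5) = 0.
  ⇒ x = 0, 5

f''(x) = 2*x - 5
Second-derivative test at each critical point:
  f''(0) = -5 < 0 → local maximum
  f''(5) = 5 > 0 → local minimum

Critical points: x = 0 (local maximum); x = 5 (local minimum)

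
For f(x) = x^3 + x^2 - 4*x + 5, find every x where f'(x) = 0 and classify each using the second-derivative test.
f'(x) = 3*x^2 + 2*x - 4

Solve f'(x) = 0:
  3*x^2 + 2*x - 4 = 0 has no rational roots; quadratic formula: x = (-2 ± √52)/6.
  ⇒ x = -sqrt(13)/3 - 1/3 ≈ -1.5352, -1/3 + sqrt(13)/3 ≈ 0.8685

f''(x) = 6*x + 2
Second-derivative test at each critical point:
  f''(-1.5352) = -7.2111 < 0 → local maximum
  f''(0.8685) = 7.2111 > 0 → local minimum

Critical points: x = -sqrt(13)/3 - 1/3 ≈ -1.5352 (local maximum); x = -1/3 + sqrt(13)/3 ≈ 0.8685 (local minimum)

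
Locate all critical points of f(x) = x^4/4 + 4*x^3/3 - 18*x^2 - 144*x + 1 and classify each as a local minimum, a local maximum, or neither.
f'(x) = x^3 + 4*x^2 - 36*x - 144

Solve f'(x) = 0:
  Factor: x^3 + 4*x^2 - 36*x - 144 = (x - 6)*(x + 4)*(x + 6) = 0.
  ⇒ x = -6, -4, 6

f''(x) = 3*x^2 + 8*x - 36
Second-derivative test at each critical point:
  f''(-6) = 24 > 0 → local minimum
  f''(-4) = -20 < 0 → local maximum
  f''(6) = 120 > 0 → local minimum

Critical points: x = -6 (local minimum); x = -4 (local maximum); x = 6 (local minimum)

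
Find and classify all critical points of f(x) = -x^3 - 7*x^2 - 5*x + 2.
f'(x) = -3*x^2 - 14*x - 5

Solve f'(x) = 0:
  3*x^2 + 14*x + 5 = 0 has no rational roots; quadratic formula: x = (-14 ± √136)/6.
  ⇒ x = -7/3 - sqrt(34)/3 ≈ -4.2770, -7/3 + sqrt(34)/3 ≈ -0.3897

f''(x) = -6*x - 14
Second-derivative test at each critical point:
  f''(-4.2770) = 11.6619 > 0 → local minimum
  f''(-0.3897) = -11.6619 < 0 → local maximum

Critical points: x = -7/3 - sqrt(34)/3 ≈ -4.2770 (local minimum); x = -7/3 + sqrt(34)/3 ≈ -0.3897 (local maximum)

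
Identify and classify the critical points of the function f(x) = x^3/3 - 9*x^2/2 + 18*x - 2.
f'(x) = x^2 - 9*x + 18

Solve f'(x) = 0:
  Factor: x^2 - 9*x + 18 = (x - 6)*(x - 3) = 0.
  ⇒ x = 3, 6

f''(x) = 2*x - 9
Second-derivative test at each critical point:
  f''(3) = -3 < 0 → local maximum
  f''(6) = 3 > 0 → local minimum

Critical points: x = 3 (local maximum); x = 6 (local minimum)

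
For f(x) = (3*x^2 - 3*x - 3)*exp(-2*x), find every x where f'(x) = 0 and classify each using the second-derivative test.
f'(x) = 3*(-2*x^2 + 4*x + 1)*exp(-2*x)

Solve f'(x) = 0:
  f'(x) = (-6*x^2 + 12*x + 3)·exp(-2*x) and exp(-2*x) > 0 for every x, so f'(x) = 0 ⇔ -6*x^2 + 12*x + 3 = 0.
  Factor: -6*x^2 + 12*x + 3 = -3*(2*x^2 - 4*x - 1); 2*x^2 - 4*x - 1 = 0 has no rational roots; quadratic formula: x = (4 ± √24)/4.
  ⇒ x = 1 - sqrt(6)/2 ≈ -0.2247, 1 + sqrt(6)/2 ≈ 2.2247

f''(x) = 6*(2*x^2 - 6*x + 1)*exp(-2*x)
Second-derivative test at each critical point:
  f''(-0.2247) = 23.0376 > 0 → local minimum
  f''(2.2247) = -0.1717 < 0 → local maximum

Critical points: x = 1 - sqrt(6)/2 ≈ -0.2247 (local minimum); x = 1 + sqrt(6)/2 ≈ 2.2247 (local maximum)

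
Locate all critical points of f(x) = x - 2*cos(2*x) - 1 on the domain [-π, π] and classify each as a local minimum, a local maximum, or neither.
f'(x) = 4*sin(2*x) + 1

Solve f'(x) = 0 on [-π, π]:
  f'(x) = 0 ⇔ sin(2*x) = -1/4, i.e. 2*x = arcsin(-1/4) + 2nπ or 2*x = π − arcsin(-1/4) + 2nπ; keep the solutions lying in [-π, π].
  ⇒ x = -pi/2 + asin(1/4)/2 ≈ -1.4445, -asin(1/4)/2 ≈ -0.1263, asin(1/4)/2 + pi/2 ≈ 1.6971, pi - asin(1/4)/2 ≈ 3.0153

f''(x) = 8*cos(2*x)
Second-derivative test at each critical point:
  f''(-1.4445) = -7.7460 < 0 → local maximum
  f''(-0.1263) = 7.7460 > 0 → local minimum
  f''(1.6971) = -7.7460 < 0 → local maximum
  f''(3.0153) = 7.7460 > 0 → local minimum

Critical points: x = -pi/2 + asin(1/4)/2 ≈ -1.4445 (local maximum); x = -asin(1/4)/2 ≈ -0.1263 (local minimum); x = asin(1/4)/2 + pi/2 ≈ 1.6971 (local maximum); x = pi - asin(1/4)/2 ≈ 3.0153 (local minimum)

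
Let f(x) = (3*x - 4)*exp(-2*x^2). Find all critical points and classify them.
f'(x) = (-4*x*(3*x - 4) + 3)*exp(-2*x^2)

Solve f'(x) = 0:
  f'(x) = (-12*x^2 + 16*x + 3)·exp(-2*x^2) and exp(-2*x^2) > 0 for every x, so f'(x) = 0 ⇔ -12*x^2 + 16*x + 3 = 0.
  Factor: -12*x^2 + 16*x + 3 = -(2*x - 3)*(6*x + 1) = 0.
  ⇒ x = -1/6, 3/2

f''(x) = 4*(4*x^2*(3*x - 4) - 9*x + 4)*exp(-2*x^2)
Second-derivative test at each critical point:
  f''(-1/6) = 18.9192 > 0 → local minimum
  f''(3/2) = -0.2222 < 0 → local maximum

Critical points: x = -1/6 (local minimum); x = 3/2 (local maximum)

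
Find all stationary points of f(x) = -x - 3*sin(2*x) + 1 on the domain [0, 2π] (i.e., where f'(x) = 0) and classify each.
f'(x) = 12*sin(x)^2 - 7

Solve f'(x) = 0 on [0, 2π]:
  f'(x) = 0 ⇔ cos(2*x) = -1/6, i.e. 2*x = ±arccos(-1/6) + 2nπ; keep the solutions lying in [0, 2π].
  ⇒ x = acos(-1/6)/2 ≈ 0.8691, pi - acos(-1/6)/2 ≈ 2.2725, acos(-1/6)/2 + pi ≈ 4.0107, -acos(-1/6)/2 + 2*pi ≈ 5.4141

f''(x) = 12*sin(2*x)
Second-derivative test at each critical point:
  f''(0.8691) = 11.8322 > 0 → local minimum
  f''(2.2725) = -11.8322 < 0 → local maximum
  f''(4.0107) = 11.8322 > 0 → local minimum
  f''(5.4141) = -11.8322 < 0 → local maximum

Critical points: x = acos(-1/6)/2 ≈ 0.8691 (local minimum); x = pi - acos(-1/6)/2 ≈ 2.2725 (local maximum); x = acos(-1/6)/2 + pi ≈ 4.0107 (local minimum); x = -acos(-1/6)/2 + 2*pi ≈ 5.4141 (local maximum)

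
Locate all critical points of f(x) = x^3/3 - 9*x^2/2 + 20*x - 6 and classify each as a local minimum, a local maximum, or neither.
f'(x) = x^2 - 9*x + 20

Solve f'(x) = 0:
  Factor: x^2 - 9*x + 20 = (x - 5)*(x - 4) = 0.
  ⇒ x = 4, 5

f''(x) = 2*x - 9
Second-derivative test at each critical point:
  f''(4) = -1 < 0 → local maximum
  f''(5) = 1 > 0 → local minimum

Critical points: x = 4 (local maximum); x = 5 (local minimum)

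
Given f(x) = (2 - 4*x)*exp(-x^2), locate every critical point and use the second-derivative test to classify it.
f'(x) = 4*(x*(2*x - 1) - 1)*exp(-x^2)

Solve f'(x) = 0:
  f'(x) = (8*x^2 - 4*x - 4)·exp(-x^2) and exp(-x^2) > 0 for every x, so f'(x) = 0 ⇔ 8*x^2 - 4*x - 4 = 0.
  Factor: 8*x^2 - 4*x - 4 = 4*(x - 1)*(2*x + 1) = 0.
  ⇒ x = -1/2, 1

f''(x) = 4*(2*x^2*(1 - 2*x) + 6*x - 1)*exp(-x^2)
Second-derivative test at each critical point:
  f''(-1/2) = -9.3456 < 0 → local maximum
  f''(1) = 4.4146 > 0 → local minimum

Critical points: x = -1/2 (local maximum); x = 1 (local minimum)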